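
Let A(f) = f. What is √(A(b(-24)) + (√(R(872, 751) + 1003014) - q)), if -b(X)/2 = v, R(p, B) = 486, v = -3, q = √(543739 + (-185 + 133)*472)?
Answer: √(6 - √519195 + 30*√1115) ≈ 16.947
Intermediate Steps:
q = √519195 (q = √(543739 - 52*472) = √(543739 - 24544) = √519195 ≈ 720.55)
b(X) = 6 (b(X) = -2*(-3) = 6)
√(A(b(-24)) + (√(R(872, 751) + 1003014) - q)) = √(6 + (√(486 + 1003014) - √519195)) = √(6 + (√1003500 - √519195)) = √(6 + (30*√1115 - √519195)) = √(6 + (-√519195 + 30*√1115)) = √(6 - √519195 + 30*√1115)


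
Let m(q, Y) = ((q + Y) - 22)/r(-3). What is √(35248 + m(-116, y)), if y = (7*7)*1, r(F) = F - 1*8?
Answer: √4265987/11 ≈ 187.77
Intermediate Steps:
r(F) = -8 + F (r(F) = F - 8 = -8 + F)
y = 49 (y = 49*1 = 49)
m(q, Y) = 2 - Y/11 - q/11 (m(q, Y) = ((q + Y) - 22)/(-8 - 3) = ((Y + q) - 22)/(-11) = (-22 + Y + q)*(-1/11) = 2 - Y/11 - q/11)
√(35248 + m(-116, y)) = √(35248 + (2 - 1/11*49 - 1/11*(-116))) = √(35248 + (2 - 49/11 + 116/11)) = √(35248 + 89/11) = √(387817/11) = √4265987/11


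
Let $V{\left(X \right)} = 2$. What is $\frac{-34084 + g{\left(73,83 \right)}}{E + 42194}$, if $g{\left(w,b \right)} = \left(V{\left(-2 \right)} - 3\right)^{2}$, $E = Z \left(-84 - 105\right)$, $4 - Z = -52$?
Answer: $- \frac{34083}{31610} \approx -1.0782$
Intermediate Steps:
$Z = 56$ ($Z = 4 - -52 = 4 + 52 = 56$)
$E = -10584$ ($E = 56 \left(-84 - 105\right) = 56 \left(-189\right) = -10584$)
$g{\left(w,b \right)} = 1$ ($g{\left(w,b \right)} = \left(2 - 3\right)^{2} = \left(-1\right)^{2} = 1$)
$\frac{-34084 + g{\left(73,83 \right)}}{E + 42194} = \frac{-34084 + 1}{-10584 + 42194} = - \frac{34083}{31610}$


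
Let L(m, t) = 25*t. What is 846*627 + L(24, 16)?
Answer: 530842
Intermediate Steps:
846*627 + L(24, 16) = 846*627 + 25*16 = 530442 + 400 = 530842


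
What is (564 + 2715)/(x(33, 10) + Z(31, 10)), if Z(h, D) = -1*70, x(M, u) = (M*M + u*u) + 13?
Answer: 3279/1132 ≈ 2.8966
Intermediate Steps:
x(M, u) = 13 + M² + u² (x(M, u) = (M² + u²) + 13 = 13 + M² + u²)
Z(h, D) = -70
(564 + 2715)/(x(33, 10) + Z(31, 10)) = (564 + 2715)/((13 + 33² + 10²) - 70) = 3279/((13 + 1089 + 100) - 70) = 3279/(1202 - 70) = 3279/1132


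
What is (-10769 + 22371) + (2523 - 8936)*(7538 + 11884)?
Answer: -124541684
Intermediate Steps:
(-10769 + 22371) + (2523 - 8936)*(7538 + 11884) = 11602 - 6413*19422 = 11602 - 124553286 = -124541684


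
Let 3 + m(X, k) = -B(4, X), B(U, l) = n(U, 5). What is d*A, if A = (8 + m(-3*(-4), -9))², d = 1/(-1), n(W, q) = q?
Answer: 0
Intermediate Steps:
B(U, l) = 5
d = -1 (d = 1*(-1) = -1)
m(X, k) = -8 (m(X, k) = -3 - 1*5 = -3 - 5 = -8)
A = 0 (A = (8 - 8)² = 0² = 0)
d*A = -1*0 = 0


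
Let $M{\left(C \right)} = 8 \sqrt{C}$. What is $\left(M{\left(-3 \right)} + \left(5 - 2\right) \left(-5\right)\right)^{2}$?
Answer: $33 - 240 i \sqrt{3} \approx 33.0 - 415.69 i$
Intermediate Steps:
$\left(M{\left(-3 \right)} + \left(5 - 2\right) \left(-5\right)\right)^{2} = \left(8 \sqrt{-3} + \left(5 - 2\right) \left(-5\right)\right)^{2} = \left(8 i \sqrt{3} + 3 \left(-5\right)\right)^{2} = \left(8 i \sqrt{3} - 15\right)^{2} = \left(-15 + 8 i \sqrt{3}\right)^{2}$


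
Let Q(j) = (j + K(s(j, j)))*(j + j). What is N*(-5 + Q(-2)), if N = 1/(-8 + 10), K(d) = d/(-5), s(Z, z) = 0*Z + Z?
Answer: 7/10 ≈ 0.70000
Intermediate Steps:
s(Z, z) = Z (s(Z, z) = 0 + Z = Z)
K(d) = -d/5 (K(d) = d*(-⅕) = -d/5)
N = ½ (N = 1/2 = ½ ≈ 0.50000)
Q(j) = 8*j²/5 (Q(j) = (j - j/5)*(j + j) = (4*j/5)*(2*j) = 8*j²/5)
N*(-5 + Q(-2)) = (-5 + (8/5)*(-2)²)/2 = (-5 + (8/5)*4)/2 = (-5 + 32/5)/2 = (½)*(7/5) = 7/10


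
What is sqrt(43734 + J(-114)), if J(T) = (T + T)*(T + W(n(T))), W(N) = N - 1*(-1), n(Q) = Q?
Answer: 3*sqrt(10610) ≈ 309.01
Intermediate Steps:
W(N) = 1 + N (W(N) = N + 1 = 1 + N)
J(T) = 2*T*(1 + 2*T) (J(T) = (T + T)*(T + (1 + T)) = (2*T)*(1 + 2*T) = 2*T*(1 + 2*T))
sqrt(43734 + J(-114)) = sqrt(43734 + 2*(-114)*(1 + 2*(-114))) = sqrt(43734 + 2*(-114)*(1 - 228)) = sqrt(43734 + 2*(-114)*(-227)) = sqrt(43734 + 51756) = sqrt(95490) = 3*sqrt(10610)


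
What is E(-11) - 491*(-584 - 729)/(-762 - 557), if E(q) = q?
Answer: -659192/1319 ≈ -499.77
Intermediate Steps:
E(-11) - 491*(-584 - 729)/(-762 - 557) = -11 - 491*(-584 - 729)/(-762 - 557) = -11 - (-644683)/(-1319) = -11 - (-644683)*(-1)/1319 = -11 - 491*1313/1319 = -11 - 644683/1319 = -659192/1319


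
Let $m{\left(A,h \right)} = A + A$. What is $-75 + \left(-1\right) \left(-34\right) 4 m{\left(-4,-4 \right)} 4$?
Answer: $-4427$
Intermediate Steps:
$m{\left(A,h \right)} = 2 A$
$-75 + \left(-1\right) \left(-34\right) 4 m{\left(-4,-4 \right)} 4 = -75 + \left(-1\right) \left(-34\right) 4 \cdot 2 \left(-4\right) 4 = -75 + 34 \cdot 4 \left(-8\right) 4 = -75 + 34 \left(\left(-32\right) 4\right) = -75 + 34 \left(-128\right) = -75 - 4352 = -4427$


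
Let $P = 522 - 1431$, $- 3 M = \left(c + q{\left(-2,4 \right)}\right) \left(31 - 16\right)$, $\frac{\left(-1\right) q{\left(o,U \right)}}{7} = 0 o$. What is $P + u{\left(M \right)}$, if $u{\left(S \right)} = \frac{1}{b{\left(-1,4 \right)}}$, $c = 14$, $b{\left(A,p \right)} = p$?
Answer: $- \frac{3635}{4} \approx -908.75$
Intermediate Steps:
$q{\left(o,U \right)} = 0$ ($q{\left(o,U \right)} = - 7 \cdot 0 o = \left(-7\right) 0 = 0$)
$M = -70$ ($M = - \frac{\left(14 + 0\right) \left(31 - 16\right)}{3} = - \frac{14 \cdot 15}{3} = \left(- \frac{1}{3}\right) 210 = -70$)
$u{\left(S \right)} = \frac{1}{4}$
$P = -909$
$P + u{\left(M \right)} = -909 + \frac{1}{4} = - \frac{3635}{4}$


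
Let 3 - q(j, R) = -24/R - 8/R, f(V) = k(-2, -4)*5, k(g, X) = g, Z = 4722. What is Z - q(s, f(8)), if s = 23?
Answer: 23611/5 ≈ 4722.2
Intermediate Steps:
f(V) = -10 (f(V) = -2*5 = -10)
q(j, R) = 3 + 32/R (q(j, R) = 3 - (-24/R - 8/R) = 3 - (-32)/R = 3 + 32/R)
Z - q(s, f(8)) = 4722 - (3 + 32/(-10)) = 4722 - (3 + 32*(-⅒)) = 4722 - (3 - 16/5) = 4722 - 1*(-⅕) = 4722 + ⅕ = 23611/5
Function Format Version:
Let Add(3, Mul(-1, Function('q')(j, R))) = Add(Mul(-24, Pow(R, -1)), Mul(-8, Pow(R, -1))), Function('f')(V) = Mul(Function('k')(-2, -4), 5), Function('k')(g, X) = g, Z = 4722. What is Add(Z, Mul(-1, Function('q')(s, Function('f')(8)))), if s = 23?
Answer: Rational(23611, 5) ≈ 4722.2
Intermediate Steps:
Function('f')(V) = -10 (Function('f')(V) = Mul(-2, 5) = -10)
Function('q')(j, R) = Add(3, Mul(32, Pow(R, -1))) (Function('q')(j, R) = Add(3, Mul(-1, Add(Mul(-24, Pow(R, -1)), Mul(-8, Pow(R, -1))))) = Add(3, Mul(-1, Mul(-32, Pow(R, -1)))) = Add(3, Mul(32, Pow(R, -1))))
Add(Z, Mul(-1, Function('q')(s, Function('f')(8)))) = Add(4722, Mul(-1, Add(3, Mul(32, Pow(-10, -1))))) = Add(4722, Mul(-1, Add(3, Mul(32, Rational(-1, 10))))) = Add(4722, Mul(-1, Add(3, Rational(-16, 5)))) = Add(4722, Mul(-1, Rational(-1, 5))) = Add(4722, Rational(1, 5)) = Rational(23611, 5)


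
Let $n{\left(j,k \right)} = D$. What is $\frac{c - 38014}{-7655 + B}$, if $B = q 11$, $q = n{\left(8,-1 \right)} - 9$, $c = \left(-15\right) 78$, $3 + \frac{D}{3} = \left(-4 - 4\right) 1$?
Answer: $\frac{39184}{8117} \approx 4.8274$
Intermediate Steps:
$D = -33$ ($D = -9 + 3 \left(-4 - 4\right) 1 = -9 + 3 \left(\left(-8\right) 1\right) = -9 + 3 \left(-8\right) = -9 - 24 = -33$)
$n{\left(j,k \right)} = -33$
$c = -1170$
$q = -42$ ($q = -33 - 9 = -42$)
$B = -462$ ($B = \left(-42\right) 11 = -462$)
$\frac{c - 38014}{-7655 + B} = \frac{-1170 - 38014}{-7655 - 462} = - \frac{39184}{-8117} = \left(-39184\right) \left(- \frac{1}{8117}\right) = \frac{39184}{8117}$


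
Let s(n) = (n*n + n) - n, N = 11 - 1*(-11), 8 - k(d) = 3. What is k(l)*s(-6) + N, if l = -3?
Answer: 202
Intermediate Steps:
k(d) = 5 (k(d) = 8 - 1*3 = 8 - 3 = 5)
N = 22 (N = 11 + 11 = 22)
s(n) = n² (s(n) = (n² + n) - n = (n + n²) - n = n²)
k(l)*s(-6) + N = 5*(-6)² + 22 = 5*36 + 22 = 180 + 22 = 202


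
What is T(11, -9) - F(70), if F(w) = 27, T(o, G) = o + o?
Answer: -5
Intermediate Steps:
T(o, G) = 2*o
T(11, -9) - F(70) = 2*11 - 1*27 = 22 - 27 = -5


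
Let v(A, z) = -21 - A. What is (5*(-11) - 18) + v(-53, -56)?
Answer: -41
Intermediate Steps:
(5*(-11) - 18) + v(-53, -56) = (5*(-11) - 18) + (-21 - 1*(-53)) = (-55 - 18) + (-21 + 53) = -73 + 32 = -41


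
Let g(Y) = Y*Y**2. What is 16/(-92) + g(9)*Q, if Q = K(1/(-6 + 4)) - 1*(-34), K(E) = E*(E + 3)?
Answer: 2196461/92 ≈ 23875.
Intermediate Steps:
g(Y) = Y**3
K(E) = E*(3 + E)
Q = 131/4 (Q = (3 + 1/(-6 + 4))/(-6 + 4) - 1*(-34) = (3 + 1/(-2))/(-2) + 34 = -(3 - 1/2)/2 + 34 = -1/2*5/2 + 34 = -5/4 + 34 = 131/4 ≈ 32.750)
16/(-92) + g(9)*Q = 16/(-92) + 9**3*(131/4) = 16*(-1/92) + 729*(131/4) = -4/23 + 95499/4 = 2196461/92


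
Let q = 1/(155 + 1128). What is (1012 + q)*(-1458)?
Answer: -1893062826/1283 ≈ -1.4755e+6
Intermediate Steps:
q = 1/1283 ≈ 0.00077942
(1012 + q)*(-1458) = (1012 + 1/1283)*(-1458) = (1298397/1283)*(-1458) = -1893062826/1283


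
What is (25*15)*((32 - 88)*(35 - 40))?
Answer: 105000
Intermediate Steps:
(25*15)*((32 - 88)*(35 - 40)) = 375*(-56*(-5)) = 375*280 = 105000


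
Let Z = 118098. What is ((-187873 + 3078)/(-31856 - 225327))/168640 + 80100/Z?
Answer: 38600736084799/56911873817664 ≈ 0.67825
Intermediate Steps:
((-187873 + 3078)/(-31856 - 225327))/168640 + 80100/Z = ((-187873 + 3078)/(-31856 - 225327))/168640 + 80100/118098 = -184795/(-257183)*(1/168640) + 80100*(1/118098) = -184795*(-1/257183)*(1/168640) + 4450/6561 = (184795/257183)*(1/168640) + 4450/6561 = 36959/8674268224 + 4450/6561 = 38600736084799/56911873817664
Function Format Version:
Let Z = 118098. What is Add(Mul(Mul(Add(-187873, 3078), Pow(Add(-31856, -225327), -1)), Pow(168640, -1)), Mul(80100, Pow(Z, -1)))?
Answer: Rational(38600736084799, 56911873817664) ≈ 0.67825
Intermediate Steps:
Add(Mul(Mul(Add(-187873, 3078), Pow(Add(-31856, -225327), -1)), Pow(168640, -1)), Mul(80100, Pow(Z, -1))) = Add(Mul(Mul(Add(-187873, 3078), Pow(Add(-31856, -225327), -1)), Pow(168640, -1)), Mul(80100, Pow(118098, -1))) = Add(Mul(Mul(-184795, Pow(-257183, -1)), Rational(1, 168640)), Mul(80100, Rational(1, 118098))) = Add(Mul(Mul(-184795, Rational(-1, 257183)), Rational(1, 168640)), Rational(4450, 6561)) = Add(Mul(Rational(184795, 257183), Rational(1, 168640)), Rational(4450, 6561)) = Add(Rational(36959, 8674268224), Rational(4450, 6561)) = Rational(38600736084799, 56911873817664)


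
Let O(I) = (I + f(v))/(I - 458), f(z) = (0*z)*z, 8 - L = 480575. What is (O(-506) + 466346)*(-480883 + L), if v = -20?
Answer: -108056896793125/241 ≈ -4.4837e+11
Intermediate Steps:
L = -480567 (L = 8 - 1*480575 = 8 - 480575 = -480567)
f(z) = 0 (f(z) = 0*z = 0)
O(I) = I/(-458 + I) (O(I) = (I + 0)/(I - 458) = I/(-458 + I))
(O(-506) + 466346)*(-480883 + L) = (-506/(-458 - 506) + 466346)*(-480883 - 480567) = (-506/(-964) + 466346)*(-961450) = (-506*(-1/964) + 466346)*(-961450) = (253/482 + 466346)*(-961450) = (224779025/482)*(-961450) = -108056896793125/241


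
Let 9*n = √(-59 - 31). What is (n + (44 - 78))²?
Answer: (-102 + I*√10)²/9 ≈ 1154.9 - 71.678*I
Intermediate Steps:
n = I*√10/3 (n = √(-59 - 31)/9 = √(-90)/9 = (3*I*√10)/9 = I*√10/3 ≈ 1.0541*I)
(n + (44 - 78))² = (I*√10/3 + (44 - 78))² = (I*√10/3 - 34)² = (-34 + I*√10/3)²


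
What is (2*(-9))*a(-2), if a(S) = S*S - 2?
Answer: -36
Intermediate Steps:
a(S) = -2 + S² (a(S) = S² - 2 = -2 + S²)
(2*(-9))*a(-2) = (2*(-9))*(-2 + (-2)²) = -18*(-2 + 4) = -18*2 = -36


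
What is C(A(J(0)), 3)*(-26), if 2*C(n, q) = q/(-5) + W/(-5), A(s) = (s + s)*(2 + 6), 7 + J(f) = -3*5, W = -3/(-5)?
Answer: 234/25 ≈ 9.3600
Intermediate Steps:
W = ⅗ (W = -3*(-⅕) = ⅗ ≈ 0.60000)
J(f) = -22 (J(f) = -7 - 3*5 = -7 - 15 = -22)
A(s) = 16*s (A(s) = (2*s)*8 = 16*s)
C(n, q) = -3/50 - q/10 (C(n, q) = (q/(-5) + (⅗)/(-5))/2 = (q*(-⅕) + (⅗)*(-⅕))/2 = (-q/5 - 3/25)/2 = (-3/25 - q/5)/2 = -3/50 - q/10)
C(A(J(0)), 3)*(-26) = (-3/50 - ⅒*3)*(-26) = (-3/50 - 3/10)*(-26) = -9/25*(-26) = 234/25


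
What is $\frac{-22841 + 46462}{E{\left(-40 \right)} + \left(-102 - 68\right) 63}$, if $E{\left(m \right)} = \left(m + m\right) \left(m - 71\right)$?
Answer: $- \frac{23621}{1830} \approx -12.908$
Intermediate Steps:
$E{\left(m \right)} = 2 m \left(-71 + m\right)$
$\frac{-22841 + 46462}{E{\left(-40 \right)} + \left(-102 - 68\right) 63} = \frac{-22841 + 46462}{2 \left(-40\right) \left(-71 - 40\right) + \left(-102 - 68\right) 63} = \frac{23621}{2 \left(-40\right) \left(-111\right) - 10710} = \frac{23621}{8880 - 10710} = \frac{23621}{-1830} = 23621 \left(- \frac{1}{1830}\right) = - \frac{23621}{1830}$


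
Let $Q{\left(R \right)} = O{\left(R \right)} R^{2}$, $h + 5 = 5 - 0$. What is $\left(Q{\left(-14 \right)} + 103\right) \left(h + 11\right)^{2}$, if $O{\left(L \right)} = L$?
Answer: $-319561$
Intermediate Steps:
$h = 0$ ($h = -5 + \left(5 - 0\right) = -5 + \left(5 + 0\right) = -5 + 5 = 0$)
$Q{\left(R \right)} = R^{3}$ ($Q{\left(R \right)} = R R^{2} = R^{3}$)
$\left(Q{\left(-14 \right)} + 103\right) \left(h + 11\right)^{2} = \left(\left(-14\right)^{3} + 103\right) \left(0 + 11\right)^{2} = \left(-2744 + 103\right) 11^{2} = \left(-2641\right) 121 = -319561$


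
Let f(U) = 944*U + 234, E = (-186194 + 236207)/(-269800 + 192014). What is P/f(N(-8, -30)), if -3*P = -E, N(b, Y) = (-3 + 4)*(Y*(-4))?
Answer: -5557/2943266668 ≈ -1.8880e-6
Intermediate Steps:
N(b, Y) = -4*Y (N(b, Y) = 1*(-4*Y) = -4*Y)
E = -50013/77786 (E = 50013/(-77786) = 50013*(-1/77786) = -50013/77786 ≈ -0.64296)
f(U) = 234 + 944*U
P = -16671/77786 (P = -(-1)*(-50013)/(3*77786) = -⅓*50013/77786 = -16671/77786 ≈ -0.21432)
P/f(N(-8, -30)) = -16671/(77786*(234 + 944*(-4*(-30)))) = -16671/(77786*(234 + 944*120)) = -16671/(77786*(234 + 113280)) = -16671/77786/113514 = -16671/77786*1/113514 = -5557/2943266668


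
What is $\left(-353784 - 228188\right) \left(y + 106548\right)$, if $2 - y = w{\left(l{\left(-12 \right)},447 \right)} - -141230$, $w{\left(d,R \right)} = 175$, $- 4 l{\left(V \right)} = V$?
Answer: $20284634060$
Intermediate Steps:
$l{\left(V \right)} = - \frac{V}{4}$
$y = -141403$ ($y = 2 - \left(175 - -141230\right) = 2 - \left(175 + 141230\right) = 2 - 141405 = -141403$)
$\left(-353784 - 228188\right) \left(y + 106548\right) = \left(-353784 - 228188\right) \left(-141403 + 106548\right) = \left(-581972\right) \left(-34855\right) = 20284634060$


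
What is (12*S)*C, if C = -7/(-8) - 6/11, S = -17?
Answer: -1479/22 ≈ -67.227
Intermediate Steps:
C = 29/88 (C = -7*(-1/8) - 6*1/11 = 7/8 - 6/11 = 29/88 ≈ 0.32955)
(12*S)*C = (12*(-17))*(29/88) = -204*29/88 = -1479/22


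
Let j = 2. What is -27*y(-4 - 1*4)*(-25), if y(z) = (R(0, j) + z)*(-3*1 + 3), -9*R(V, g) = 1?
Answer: 0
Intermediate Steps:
R(V, g) = -⅑ (R(V, g) = -⅑*1 = -⅑)
y(z) = 0 (y(z) = (-⅑ + z)*(-3*1 + 3) = (-⅑ + z)*(-3 + 3) = (-⅑ + z)*0 = 0)
-27*y(-4 - 1*4)*(-25) = -27*0*(-25) = 0*(-25) = 0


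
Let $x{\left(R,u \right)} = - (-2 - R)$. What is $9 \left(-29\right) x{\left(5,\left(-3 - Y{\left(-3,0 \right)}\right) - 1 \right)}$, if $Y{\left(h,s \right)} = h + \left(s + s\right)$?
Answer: $-1827$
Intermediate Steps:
$Y{\left(h,s \right)} = h + 2 s$
$x{\left(R,u \right)} = 2 + R$
$9 \left(-29\right) x{\left(5,\left(-3 - Y{\left(-3,0 \right)}\right) - 1 \right)} = 9 \left(-29\right) \left(2 + 5\right) = \left(-261\right) 7 = -1827$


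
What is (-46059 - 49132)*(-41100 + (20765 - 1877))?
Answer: 2114382492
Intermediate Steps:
(-46059 - 49132)*(-41100 + (20765 - 1877)) = -95191*(-41100 + 18888) = -95191*(-22212) = 2114382492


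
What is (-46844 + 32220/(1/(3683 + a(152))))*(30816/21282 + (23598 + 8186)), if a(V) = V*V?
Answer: 97300610853443264/3547 ≈ 2.7432e+13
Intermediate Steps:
a(V) = V²
(-46844 + 32220/(1/(3683 + a(152))))*(30816/21282 + (23598 + 8186)) = (-46844 + 32220/(1/(3683 + 152²)))*(30816/21282 + (23598 + 8186)) = (-46844 + 32220/(1/(3683 + 23104)))*(30816*(1/21282) + 31784) = (-46844 + 32220/(1/26787))*(5136/3547 + 31784) = (-46844 + 32220/(1/26787))*(112742984/3547) = (-46844 + 32220*26787)*(112742984/3547) = (-46844 + 863077140)*(112742984/3547) = 863030296*(112742984/3547) = 97300610853443264/3547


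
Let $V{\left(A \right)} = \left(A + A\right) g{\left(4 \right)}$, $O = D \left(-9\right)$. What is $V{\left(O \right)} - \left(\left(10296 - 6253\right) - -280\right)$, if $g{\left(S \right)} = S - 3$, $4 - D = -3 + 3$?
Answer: $-4395$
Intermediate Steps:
$D = 4$ ($D = 4 - \left(-3 + 3\right) = 4 - 0 = 4 + 0 = 4$)
$O = -36$ ($O = 4 \left(-9\right) = -36$)
$g{\left(S \right)} = -3 + S$ ($g{\left(S \right)} = S - 3 = -3 + S$)
$V{\left(A \right)} = 2 A$ ($V{\left(A \right)} = \left(A + A\right) \left(-3 + 4\right) = 2 A 1 = 2 A$)
$V{\left(O \right)} - \left(\left(10296 - 6253\right) - -280\right) = 2 \left(-36\right) - \left(\left(10296 - 6253\right) - -280\right) = -72 - \left(4043 + 280\right) = -72 - 4323 = -4395$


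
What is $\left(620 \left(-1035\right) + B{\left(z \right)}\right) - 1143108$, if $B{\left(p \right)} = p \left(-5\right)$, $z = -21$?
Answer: $-1784703$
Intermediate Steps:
$B{\left(p \right)} = - 5 p$
$\left(620 \left(-1035\right) + B{\left(z \right)}\right) - 1143108 = \left(620 \left(-1035\right) - -105\right) - 1143108 = \left(-641700 + 105\right) - 1143108 = -641595 - 1143108 = -1784703$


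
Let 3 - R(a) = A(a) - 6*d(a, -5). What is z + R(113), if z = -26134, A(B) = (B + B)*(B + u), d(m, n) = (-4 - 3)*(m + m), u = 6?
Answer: -62517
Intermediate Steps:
d(m, n) = -14*m
A(B) = 2*B*(6 + B) (A(B) = (B + B)*(B + 6) = (2*B)*(6 + B) = 2*B*(6 + B))
R(a) = 3 - 84*a - 2*a*(6 + a) (R(a) = 3 - (2*a*(6 + a) - (-84)*a) = 3 - (2*a*(6 + a) + 84*a) = 3 - (84*a + 2*a*(6 + a)) = 3 + (-84*a - 2*a*(6 + a)) = 3 - 84*a - 2*a*(6 + a))
z + R(113) = -26134 + (3 - 96*113 - 2*113²) = -26134 + (3 - 10848 - 2*12769) = -26134 + (3 - 10848 - 25538) = -26134 - 36383 = -62517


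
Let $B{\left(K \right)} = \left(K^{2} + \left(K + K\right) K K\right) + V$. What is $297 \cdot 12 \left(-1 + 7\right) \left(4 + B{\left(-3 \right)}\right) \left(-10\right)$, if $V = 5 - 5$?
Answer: $8767440$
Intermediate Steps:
$V = 0$ ($V = 5 - 5 = 0$)
$B{\left(K \right)} = K^{2} + 2 K^{3}$ ($B{\left(K \right)} = \left(K^{2} + \left(K + K\right) K K\right) + 0 = \left(K^{2} + 2 K K K\right) + 0 = \left(K^{2} + 2 K^{2} K\right) + 0 = \left(K^{2} + 2 K^{3}\right) + 0 = K^{2} + 2 K^{3}$)
$297 \cdot 12 \left(-1 + 7\right) \left(4 + B{\left(-3 \right)}\right) \left(-10\right) = 297 \cdot 12 \left(-1 + 7\right) \left(4 + \left(-3\right)^{2} \left(1 + 2 \left(-3\right)\right)\right) \left(-10\right) = 297 \cdot 12 \cdot 6 \left(4 + 9 \left(1 - 6\right)\right) \left(-10\right) = 297 \cdot 12 \cdot 6 \left(4 + 9 \left(-5\right)\right) \left(-10\right) = 297 \cdot 12 \cdot 6 \left(4 - 45\right) \left(-10\right) = 297 \cdot 12 \cdot 6 \left(-41\right) \left(-10\right) = 297 \cdot 12 \left(-246\right) \left(-10\right) = 297 \left(\left(-2952\right) \left(-10\right)\right) = 297 \cdot 29520 = 8767440$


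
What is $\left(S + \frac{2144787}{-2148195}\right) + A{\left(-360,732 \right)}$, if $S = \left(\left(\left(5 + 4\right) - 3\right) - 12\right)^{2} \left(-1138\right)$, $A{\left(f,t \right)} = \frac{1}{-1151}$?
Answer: $- \frac{33766272908264}{824190815} \approx -40969.0$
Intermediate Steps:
$A{\left(f,t \right)} = - \frac{1}{1151}$
$S = -40968$ ($S = \left(\left(9 - 3\right) - 12\right)^{2} \left(-1138\right) = \left(6 - 12\right)^{2} \left(-1138\right) = \left(-6\right)^{2} \left(-1138\right) = 36 \left(-1138\right) = -40968$)
$\left(S + \frac{2144787}{-2148195}\right) + A{\left(-360,732 \right)} = \left(-40968 + \frac{2144787}{-2148195}\right) - \frac{1}{1151} = \left(-40968 + 2144787 \left(- \frac{1}{2148195}\right)\right) - \frac{1}{1151} = \left(-40968 - \frac{714929}{716065}\right) - \frac{1}{1151} = - \frac{29336465849}{716065} - \frac{1}{1151} = - \frac{33766272908264}{824190815}$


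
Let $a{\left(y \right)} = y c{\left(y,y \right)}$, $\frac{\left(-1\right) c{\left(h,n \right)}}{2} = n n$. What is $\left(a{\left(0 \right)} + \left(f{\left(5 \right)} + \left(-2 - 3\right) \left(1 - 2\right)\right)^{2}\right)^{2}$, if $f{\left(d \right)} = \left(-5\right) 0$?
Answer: $625$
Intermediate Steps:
$c{\left(h,n \right)} = - 2 n^{2}$ ($c{\left(h,n \right)} = - 2 n n = - 2 n^{2}$)
$a{\left(y \right)} = - 2 y^{3}$ ($a{\left(y \right)} = y \left(- 2 y^{2}\right) = - 2 y^{3}$)
$f{\left(d \right)} = 0$
$\left(a{\left(0 \right)} + \left(f{\left(5 \right)} + \left(-2 - 3\right) \left(1 - 2\right)\right)^{2}\right)^{2} = \left(- 2 \cdot 0^{3} + \left(0 + \left(-2 - 3\right) \left(1 - 2\right)\right)^{2}\right)^{2} = \left(\left(-2\right) 0 + \left(0 - -5\right)^{2}\right)^{2} = \left(0 + \left(0 + 5\right)^{2}\right)^{2} = \left(0 + 5^{2}\right)^{2} = \left(0 + 25\right)^{2} = 25^{2} = 625$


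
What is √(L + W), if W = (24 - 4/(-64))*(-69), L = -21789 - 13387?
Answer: I*√589381/4 ≈ 191.93*I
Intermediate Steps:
L = -35176
W = -26565/16 (W = (24 - 4*(-1/64))*(-69) = (24 + 1/16)*(-69) = (385/16)*(-69) = -26565/16 ≈ -1660.3)
√(L + W) = √(-35176 - 26565/16) = √(-589381/16) = I*√589381/4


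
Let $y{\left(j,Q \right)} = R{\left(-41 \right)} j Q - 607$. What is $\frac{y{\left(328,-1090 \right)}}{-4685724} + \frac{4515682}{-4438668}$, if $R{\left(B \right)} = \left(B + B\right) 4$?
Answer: $- \frac{15046218683177}{577732588212} \approx -26.044$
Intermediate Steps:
$R{\left(B \right)} = 8 B$ ($R{\left(B \right)} = 2 B 4 = 8 B$)
$y{\left(j,Q \right)} = -607 - 328 Q j$ ($y{\left(j,Q \right)} = 8 \left(-41\right) j Q - 607 = - 328 j Q - 607 = - 328 Q j - 607 = -607 - 328 Q j$)
$\frac{y{\left(328,-1090 \right)}}{-4685724} + \frac{4515682}{-4438668} = \frac{-607 - \left(-357520\right) 328}{-4685724} + \frac{4515682}{-4438668} = \left(-607 + 117266560\right) \left(- \frac{1}{4685724}\right) + 4515682 \left(- \frac{1}{4438668}\right) = 117265953 \left(- \frac{1}{4685724}\right) - \frac{2257841}{2219334} = - \frac{39088651}{1561908} - \frac{2257841}{2219334} = - \frac{15046218683177}{577732588212}$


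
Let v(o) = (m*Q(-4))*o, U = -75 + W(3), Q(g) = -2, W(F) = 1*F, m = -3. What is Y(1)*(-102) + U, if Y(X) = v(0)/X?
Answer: -72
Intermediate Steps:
W(F) = F
U = -72 (U = -75 + 3 = -72)
v(o) = 6*o (v(o) = (-3*(-2))*o = 6*o)
Y(X) = 0 (Y(X) = (6*0)/X = 0/X = 0)
Y(1)*(-102) + U = 0*(-102) - 72 = 0 - 72 = -72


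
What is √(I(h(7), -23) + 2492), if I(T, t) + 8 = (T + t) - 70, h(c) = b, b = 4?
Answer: √2395 ≈ 48.939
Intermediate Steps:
h(c) = 4
I(T, t) = -78 + T + t (I(T, t) = -8 + ((T + t) - 70) = -8 + (-70 + T + t) = -78 + T + t)
√(I(h(7), -23) + 2492) = √((-78 + 4 - 23) + 2492) = √(-97 + 2492) = √2395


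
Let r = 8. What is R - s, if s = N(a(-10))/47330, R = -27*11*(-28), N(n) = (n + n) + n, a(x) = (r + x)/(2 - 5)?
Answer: 196798139/23665 ≈ 8316.0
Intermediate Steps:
a(x) = -8/3 - x/3 (a(x) = (8 + x)/(2 - 5) = (8 + x)/(-3) = (8 + x)*(-1/3) = -8/3 - x/3)
N(n) = 3*n (N(n) = 2*n + n = 3*n)
R = 8316 (R = -297*(-28) = 8316)
s = 1/23665 (s = (3*(-8/3 - 1/3*(-10)))/47330 = (3*(-8/3 + 10/3))*(1/47330) = (3*(2/3))*(1/47330) = 2*(1/47330) = 1/23665 ≈ 4.2256e-5)
R - s = 8316 - 1*1/23665 = 8316 - 1/23665 = 196798139/23665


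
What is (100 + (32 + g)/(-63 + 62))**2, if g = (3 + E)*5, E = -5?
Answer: 6084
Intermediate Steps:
g = -10 (g = (3 - 5)*5 = -2*5 = -10)
(100 + (32 + g)/(-63 + 62))**2 = (100 + (32 - 10)/(-63 + 62))**2 = (100 + 22/(-1))**2 = (100 + 22*(-1))**2 = (100 - 22)**2 = 78**2 = 6084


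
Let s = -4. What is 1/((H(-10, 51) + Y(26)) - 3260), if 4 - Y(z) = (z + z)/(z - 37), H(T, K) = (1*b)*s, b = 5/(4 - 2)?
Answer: -11/35874 ≈ -0.00030663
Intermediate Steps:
b = 5/2 ≈ 2.5000
H(T, K) = -10 (H(T, K) = (1*(5/2))*(-4) = (5/2)*(-4) = -10)
Y(z) = 4 - 2*z/(-37 + z) (Y(z) = 4 - (z + z)/(z - 37) = 4 - 2*z/(-37 + z))
1/((H(-10, 51) + Y(26)) - 3260) = 1/((-10 + 2*(-74 + 26)/(-37 + 26)) - 3260) = 1/((-10 + 2*(-48)/(-11)) - 3260) = 1/((-10 + 2*(-1/11)*(-48)) - 3260) = 1/((-10 + 96/11) - 3260) = 1/(-14/11 - 3260) = 1/(-35874/11) = -11/35874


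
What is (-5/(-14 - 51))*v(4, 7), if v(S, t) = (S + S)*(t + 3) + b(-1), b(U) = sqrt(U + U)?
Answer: 80/13 + I*sqrt(2)/13 ≈ 6.1538 + 0.10879*I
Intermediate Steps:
b(U) = sqrt(2)*sqrt(U) (b(U) = sqrt(2*U) = sqrt(2)*sqrt(U))
v(S, t) = I*sqrt(2) + 2*S*(3 + t) (v(S, t) = (S + S)*(t + 3) + sqrt(2)*sqrt(-1) = (2*S)*(3 + t) + sqrt(2)*I = 2*S*(3 + t) + I*sqrt(2) = I*sqrt(2) + 2*S*(3 + t))
(-5/(-14 - 51))*v(4, 7) = (-5/(-14 - 51))*(6*4 + I*sqrt(2) + 2*4*7) = (-5/(-65))*(24 + I*sqrt(2) + 56) = (-1/65*(-5))*(80 + I*sqrt(2)) = (80 + I*sqrt(2))/13 = 80/13 + I*sqrt(2)/13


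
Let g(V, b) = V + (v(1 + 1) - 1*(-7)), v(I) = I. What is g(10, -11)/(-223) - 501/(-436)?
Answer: 103439/97228 ≈ 1.0639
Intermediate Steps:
g(V, b) = 9 + V (g(V, b) = V + ((1 + 1) - 1*(-7)) = V + (2 + 7) = V + 9 = 9 + V)
g(10, -11)/(-223) - 501/(-436) = (9 + 10)/(-223) - 501/(-436) = 19*(-1/223) - 501*(-1/436) = -19/223 + 501/436 = 103439/97228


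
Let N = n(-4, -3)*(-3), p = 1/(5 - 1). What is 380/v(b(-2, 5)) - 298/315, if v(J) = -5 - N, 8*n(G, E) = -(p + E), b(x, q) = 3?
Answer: -3868246/40005 ≈ -96.694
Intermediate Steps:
p = 1/4 ≈ 0.25000
n(G, E) = -1/32 - E/8 (n(G, E) = (-(1/4 + E))/8 = (-1/4 - E)/8 = -1/32 - E/8)
N = -33/32 (N = (-1/32 - 1/8*(-3))*(-3) = (-1/32 + 3/8)*(-3) = (11/32)*(-3) = -33/32 ≈ -1.0313)
v(J) = -127/32 (v(J) = -5 - 1*(-33/32) = -5 + 33/32 = -127/32)
380/v(b(-2, 5)) - 298/315 = 380/(-127/32) - 298/315 = 380*(-32/127) - 298*1/315 = -12160/127 - 298/315 = -3868246/40005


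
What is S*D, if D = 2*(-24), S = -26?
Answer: 1248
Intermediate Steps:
D = -48
S*D = -26*(-48) = 1248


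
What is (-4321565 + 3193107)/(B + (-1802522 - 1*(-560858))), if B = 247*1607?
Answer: 1128458/844735 ≈ 1.3359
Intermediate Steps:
B = 396929
(-4321565 + 3193107)/(B + (-1802522 - 1*(-560858))) = (-4321565 + 3193107)/(396929 + (-1802522 - 1*(-560858))) = -1128458/(396929 + (-1802522 + 560858)) = -1128458/(396929 - 1241664) = -1128458/(-844735) = -1128458*(-1/844735) = 1128458/844735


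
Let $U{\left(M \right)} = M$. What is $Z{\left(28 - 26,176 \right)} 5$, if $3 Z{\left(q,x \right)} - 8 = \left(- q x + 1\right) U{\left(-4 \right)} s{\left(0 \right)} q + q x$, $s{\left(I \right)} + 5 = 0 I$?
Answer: $-22800$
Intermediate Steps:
$s{\left(I \right)} = -5$ ($s{\left(I \right)} = -5 + 0 I = -5 + 0 = -5$)
$Z{\left(q,x \right)} = \frac{8}{3} + \frac{q x}{3} + \frac{q \left(20 - 20 q x\right)}{3}$ ($Z{\left(q,x \right)} = \frac{8}{3} + \frac{\left(- q x + 1\right) \left(-4\right) \left(-5\right) q + q x}{3} = \frac{8}{3} + \frac{\left(1 - q x\right) \left(-4\right) \left(-5\right) q + q x}{3} = \frac{8}{3} + \frac{\left(-4 + 4 q x\right) \left(-5\right) q + q x}{3} = \frac{8}{3} + \frac{\left(20 - 20 q x\right) q + q x}{3} = \frac{8}{3} + \frac{q \left(20 - 20 q x\right) + q x}{3} = \frac{8}{3} + \frac{q x + q \left(20 - 20 q x\right)}{3} = \frac{8}{3} + \left(\frac{q x}{3} + \frac{q \left(20 - 20 q x\right)}{3}\right) = \frac{8}{3} + \frac{q x}{3} + \frac{q \left(20 - 20 q x\right)}{3}$)
$Z{\left(28 - 26,176 \right)} 5 = \left(\frac{8}{3} + \frac{20 \left(28 - 26\right)}{3} - \frac{3520 \left(28 - 26\right)^{2}}{3} + \frac{1}{3} \left(28 - 26\right) 176\right) 5 = \left(\frac{8}{3} + \frac{20}{3} \cdot 2 - \frac{3520 \cdot 2^{2}}{3} + \frac{1}{3} \cdot 2 \cdot 176\right) 5 = \left(\frac{8}{3} + \frac{40}{3} - \frac{3520}{3} \cdot 4 + \frac{352}{3}\right) 5 = \left(\frac{8}{3} + \frac{40}{3} - \frac{14080}{3} + \frac{352}{3}\right) 5 = \left(-4560\right) 5 = -22800$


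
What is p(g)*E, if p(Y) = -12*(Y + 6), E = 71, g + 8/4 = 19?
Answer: -19596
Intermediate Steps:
g = 17 (g = -2 + 19 = 17)
p(Y) = -72 - 12*Y (p(Y) = -12*(6 + Y) = -72 - 12*Y)
p(g)*E = (-72 - 12*17)*71 = (-72 - 204)*71 = -276*71 = -19596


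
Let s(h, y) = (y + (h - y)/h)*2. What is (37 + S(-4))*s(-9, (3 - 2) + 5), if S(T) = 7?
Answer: 2024/3 ≈ 674.67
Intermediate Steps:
s(h, y) = 2*y + 2*(h - y)/h (s(h, y) = (y + (h - y)/h)*2 = 2*y + 2*(h - y)/h)
(37 + S(-4))*s(-9, (3 - 2) + 5) = (37 + 7)*(2 + 2*((3 - 2) + 5) - 2*((3 - 2) + 5)/(-9)) = 44*(2 + 2*(1 + 5) - 2*(1 + 5)*(-⅑)) = 44*(2 + 2*6 - 2*6*(-⅑)) = 44*(2 + 12 + 4/3) = 44*(46/3) = 2024/3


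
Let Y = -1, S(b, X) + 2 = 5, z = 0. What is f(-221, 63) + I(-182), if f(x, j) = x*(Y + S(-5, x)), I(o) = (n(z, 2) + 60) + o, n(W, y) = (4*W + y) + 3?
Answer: -559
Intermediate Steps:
S(b, X) = 3 (S(b, X) = -2 + 5 = 3)
n(W, y) = 3 + y + 4*W (n(W, y) = (y + 4*W) + 3 = 3 + y + 4*W)
I(o) = 65 + o (I(o) = ((3 + 2 + 4*0) + 60) + o = ((3 + 2 + 0) + 60) + o = (5 + 60) + o = 65 + o)
f(x, j) = 2*x (f(x, j) = x*(-1 + 3) = x*2 = 2*x)
f(-221, 63) + I(-182) = 2*(-221) + (65 - 182) = -442 - 117 = -559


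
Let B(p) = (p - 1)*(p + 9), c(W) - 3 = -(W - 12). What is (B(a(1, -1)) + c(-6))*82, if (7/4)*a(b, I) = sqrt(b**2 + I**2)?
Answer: 50840/49 + 2624*sqrt(2)/7 ≈ 1567.7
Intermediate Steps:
a(b, I) = 4*sqrt(I**2 + b**2)/7 (a(b, I) = 4*sqrt(b**2 + I**2)/7 = 4*sqrt(I**2 + b**2)/7)
c(W) = 15 - W (c(W) = 3 - (W - 12) = 3 - (-12 + W) = 3 + (12 - W) = 15 - W)
B(p) = (-1 + p)*(9 + p)
(B(a(1, -1)) + c(-6))*82 = ((-9 + (4*sqrt((-1)**2 + 1**2)/7)**2 + 8*(4*sqrt((-1)**2 + 1**2)/7)) + (15 - 1*(-6)))*82 = ((-9 + (4*sqrt(1 + 1)/7)**2 + 8*(4*sqrt(1 + 1)/7)) + (15 + 6))*82 = ((-9 + (4*sqrt(2)/7)**2 + 8*(4*sqrt(2)/7)) + 21)*82 = ((-9 + 32/49 + 32*sqrt(2)/7) + 21)*82 = ((-409/49 + 32*sqrt(2)/7) + 21)*82 = (620/49 + 32*sqrt(2)/7)*82 = 50840/49 + 2624*sqrt(2)/7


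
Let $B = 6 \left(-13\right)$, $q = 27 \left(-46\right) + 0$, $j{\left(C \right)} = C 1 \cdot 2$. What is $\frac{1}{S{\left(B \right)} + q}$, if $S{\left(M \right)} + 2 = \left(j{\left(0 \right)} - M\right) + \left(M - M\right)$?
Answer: $- \frac{1}{1166} \approx -0.00085763$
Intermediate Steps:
$j{\left(C \right)} = 2 C$ ($j{\left(C \right)} = C 2 = 2 C$)
$q = -1242$ ($q = -1242 + 0 = -1242$)
$B = -78$
$S{\left(M \right)} = -2 - M$ ($S{\left(M \right)} = -2 + \left(\left(2 \cdot 0 - M\right) + \left(M - M\right)\right) = -2 + \left(\left(0 - M\right) + 0\right) = -2 + \left(- M + 0\right) = -2 - M$)
$\frac{1}{S{\left(B \right)} + q} = \frac{1}{\left(-2 - -78\right) - 1242} = \frac{1}{\left(-2 + 78\right) - 1242} = \frac{1}{76 - 1242} = \frac{1}{-1166} = - \frac{1}{1166}$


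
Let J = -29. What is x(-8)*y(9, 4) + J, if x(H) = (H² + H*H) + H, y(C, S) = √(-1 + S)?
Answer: -29 + 120*√3 ≈ 178.85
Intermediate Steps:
x(H) = H + 2*H² (x(H) = (H² + H²) + H = 2*H² + H = H + 2*H²)
x(-8)*y(9, 4) + J = (-8*(1 + 2*(-8)))*√(-1 + 4) - 29 = (-8*(1 - 16))*√3 - 29 = (-8*(-15))*√3 - 29 = 120*√3 - 29 = -29 + 120*√3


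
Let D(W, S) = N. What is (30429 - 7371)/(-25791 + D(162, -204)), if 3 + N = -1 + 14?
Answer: -3294/3683 ≈ -0.89438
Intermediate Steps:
N = 10 (N = -3 + (-1 + 14) = -3 + 13 = 10)
D(W, S) = 10
(30429 - 7371)/(-25791 + D(162, -204)) = (30429 - 7371)/(-25791 + 10) = 23058/(-25781) = 23058*(-1/25781) = -3294/3683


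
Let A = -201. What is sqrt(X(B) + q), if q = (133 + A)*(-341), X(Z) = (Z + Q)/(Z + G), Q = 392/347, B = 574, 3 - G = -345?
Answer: sqrt(593383922278827)/159967 ≈ 152.28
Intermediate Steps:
G = 348 (G = 3 - 1*(-345) = 3 + 345 = 348)
Q = 392/347 (Q = 392*(1/347) = 392/347 ≈ 1.1297)
X(Z) = (392/347 + Z)/(348 + Z) (X(Z) = (Z + 392/347)/(Z + 348) = (392/347 + Z)/(348 + Z))
q = 23188 (q = (133 - 201)*(-341) = -68*(-341) = 23188)
sqrt(X(B) + q) = sqrt((392/347 + 574)/(348 + 574) + 23188) = sqrt((199570/347)/922 + 23188) = sqrt((1/922)*(199570/347) + 23188) = sqrt(99785/159967 + 23188) = sqrt(3709414581/159967) = sqrt(593383922278827)/159967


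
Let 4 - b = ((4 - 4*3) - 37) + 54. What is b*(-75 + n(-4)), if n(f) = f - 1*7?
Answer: 430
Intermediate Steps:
b = -5 (b = 4 - (((4 - 4*3) - 37) + 54) = 4 - (((4 - 12) - 37) + 54) = 4 - ((-8 - 37) + 54) = 4 - (-45 + 54) = 4 - 1*9 = 4 - 9 = -5)
n(f) = -7 + f (n(f) = f - 7 = -7 + f)
b*(-75 + n(-4)) = -5*(-75 + (-7 - 4)) = -5*(-75 - 11) = -5*(-86) = 430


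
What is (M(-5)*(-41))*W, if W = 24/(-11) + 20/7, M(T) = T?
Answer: 10660/77 ≈ 138.44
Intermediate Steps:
W = 52/77 (W = 24*(-1/11) + 20*(⅐) = -24/11 + 20/7 = 52/77 ≈ 0.67532)
(M(-5)*(-41))*W = -5*(-41)*(52/77) = 205*(52/77) = 10660/77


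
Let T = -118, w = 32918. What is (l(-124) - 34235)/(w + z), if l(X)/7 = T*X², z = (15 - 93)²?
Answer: -12734811/39002 ≈ -326.52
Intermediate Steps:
z = 6084 (z = (-78)² = 6084)
l(X) = -826*X² (l(X) = 7*(-118*X²) = -826*X²)
(l(-124) - 34235)/(w + z) = (-826*(-124)² - 34235)/(32918 + 6084) = (-826*15376 - 34235)/39002 = (-12700576 - 34235)*(1/39002) = -12734811*1/39002 = -12734811/39002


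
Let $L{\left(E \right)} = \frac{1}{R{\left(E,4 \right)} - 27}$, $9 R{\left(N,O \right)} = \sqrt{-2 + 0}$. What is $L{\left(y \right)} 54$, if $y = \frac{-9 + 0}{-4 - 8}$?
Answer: $- \frac{118098}{59051} - \frac{486 i \sqrt{2}}{59051} \approx -1.9999 - 0.011639 i$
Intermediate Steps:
$y = \frac{3}{4}$ ($y = - \frac{9}{-12} = \left(-9\right) \left(- \frac{1}{12}\right) = \frac{3}{4} \approx 0.75$)
$R{\left(N,O \right)} = \frac{i \sqrt{2}}{9}$ ($R{\left(N,O \right)} = \frac{\sqrt{-2 + 0}}{9} = \frac{\sqrt{-2}}{9} = \frac{i \sqrt{2}}{9}$)
$L{\left(E \right)} = \frac{1}{-27 + \frac{i \sqrt{2}}{9}}$ ($L{\left(E \right)} = \frac{1}{\frac{i \sqrt{2}}{9} - 27} = \frac{1}{-27 + \frac{i \sqrt{2}}{9}}$)
$L{\left(y \right)} 54 = \left(- \frac{2187}{59051} - \frac{9 i \sqrt{2}}{59051}\right) 54 = - \frac{118098}{59051} - \frac{486 i \sqrt{2}}{59051}$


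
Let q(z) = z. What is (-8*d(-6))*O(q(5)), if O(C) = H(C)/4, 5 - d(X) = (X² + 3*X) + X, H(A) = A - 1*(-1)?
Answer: 84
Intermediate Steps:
H(A) = 1 + A (H(A) = A + 1 = 1 + A)
d(X) = 5 - X² - 4*X (d(X) = 5 - ((X² + 3*X) + X) = 5 - (X² + 4*X) = 5 + (-X² - 4*X) = 5 - X² - 4*X)
O(C) = ¼ + C/4 (O(C) = (1 + C)/4 = (1 + C)*(¼) = ¼ + C/4)
(-8*d(-6))*O(q(5)) = (-8*(5 - 1*(-6)² - 4*(-6)))*(¼ + (¼)*5) = (-8*(5 - 1*36 + 24))*(¼ + 5/4) = -8*(5 - 36 + 24)*(3/2) = -8*(-7)*(3/2) = 56*(3/2) = 84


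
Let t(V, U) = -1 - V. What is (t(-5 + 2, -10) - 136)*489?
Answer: -65526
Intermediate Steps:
(t(-5 + 2, -10) - 136)*489 = ((-1 - (-5 + 2)) - 136)*489 = ((-1 - 1*(-3)) - 136)*489 = ((-1 + 3) - 136)*489 = (2 - 136)*489 = -134*489 = -65526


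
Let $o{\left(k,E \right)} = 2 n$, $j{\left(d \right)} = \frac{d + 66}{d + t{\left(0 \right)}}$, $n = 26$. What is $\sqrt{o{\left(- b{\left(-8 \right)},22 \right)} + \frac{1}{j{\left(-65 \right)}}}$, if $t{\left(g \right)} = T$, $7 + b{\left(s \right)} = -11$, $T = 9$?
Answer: $2 i \approx 2.0 i$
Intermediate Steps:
$b{\left(s \right)} = -18$ ($b{\left(s \right)} = -7 - 11 = -18$)
$t{\left(g \right)} = 9$
$j{\left(d \right)} = \frac{66 + d}{9 + d}$ ($j{\left(d \right)} = \frac{d + 66}{d + 9} = \frac{66 + d}{9 + d}$)
$o{\left(k,E \right)} = 52$ ($o{\left(k,E \right)} = 2 \cdot 26 = 52$)
$\sqrt{o{\left(- b{\left(-8 \right)},22 \right)} + \frac{1}{j{\left(-65 \right)}}} = \sqrt{52 + \frac{1}{\frac{1}{9 - 65} \left(66 - 65\right)}} = \sqrt{52 + \frac{1}{\frac{1}{-56} \cdot 1}} = \sqrt{52 + \frac{1}{\left(- \frac{1}{56}\right) 1}} = \sqrt{52 + \frac{1}{- \frac{1}{56}}} = \sqrt{52 - 56} = \sqrt{-4} = 2 i$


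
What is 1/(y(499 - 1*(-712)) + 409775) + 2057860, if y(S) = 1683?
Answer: 846722959881/411458 ≈ 2.0579e+6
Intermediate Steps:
1/(y(499 - 1*(-712)) + 409775) + 2057860 = 1/(1683 + 409775) + 2057860 = 1/411458 + 2057860 = 846722959881/411458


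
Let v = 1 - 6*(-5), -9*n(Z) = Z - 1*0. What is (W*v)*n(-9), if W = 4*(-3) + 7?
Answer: -155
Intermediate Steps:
n(Z) = -Z/9 (n(Z) = -(Z - 1*0)/9 = -(Z + 0)/9 = -Z/9)
v = 31 (v = 1 + 30 = 31)
W = -5 (W = -12 + 7 = -5)
(W*v)*n(-9) = (-5*31)*(-⅑*(-9)) = -155*1 = -155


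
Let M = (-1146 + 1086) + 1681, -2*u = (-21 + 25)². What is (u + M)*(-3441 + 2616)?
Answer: -1330725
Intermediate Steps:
u = -8 (u = -(-21 + 25)²/2 = -½*4² = -½*16 = -8)
M = 1621 (M = -60 + 1681 = 1621)
(u + M)*(-3441 + 2616) = (-8 + 1621)*(-3441 + 2616) = 1613*(-825) = -1330725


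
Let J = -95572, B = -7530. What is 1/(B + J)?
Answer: -1/103102 ≈ -9.6991e-6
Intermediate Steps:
1/(B + J) = 1/(-7530 - 95572) = 1/(-103102) = -1/103102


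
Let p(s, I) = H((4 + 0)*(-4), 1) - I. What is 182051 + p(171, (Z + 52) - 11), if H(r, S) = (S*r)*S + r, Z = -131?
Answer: 182109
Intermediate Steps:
H(r, S) = r + r*S**2 (H(r, S) = r*S**2 + r = r + r*S**2)
p(s, I) = -32 - I (p(s, I) = ((4 + 0)*(-4))*(1 + 1**2) - I = (4*(-4))*(1 + 1) - I = -16*2 - I = -32 - I)
182051 + p(171, (Z + 52) - 11) = 182051 + (-32 - ((-131 + 52) - 11)) = 182051 + (-32 - (-79 - 11)) = 182051 + (-32 - 1*(-90)) = 182051 + (-32 + 90) = 182051 + 58 = 182109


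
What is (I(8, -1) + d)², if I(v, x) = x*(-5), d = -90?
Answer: 7225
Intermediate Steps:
I(v, x) = -5*x
(I(8, -1) + d)² = (-5*(-1) - 90)² = (5 - 90)² = (-85)² = 7225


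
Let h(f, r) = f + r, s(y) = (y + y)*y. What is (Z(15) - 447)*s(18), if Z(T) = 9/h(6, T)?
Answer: -2025648/7 ≈ -2.8938e+5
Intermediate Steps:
s(y) = 2*y² (s(y) = (2*y)*y = 2*y²)
Z(T) = 9/(6 + T)
(Z(15) - 447)*s(18) = (9/(6 + 15) - 447)*(2*18²) = (9/21 - 447)*(2*324) = (9*(1/21) - 447)*648 = (3/7 - 447)*648 = -3126/7*648 = -2025648/7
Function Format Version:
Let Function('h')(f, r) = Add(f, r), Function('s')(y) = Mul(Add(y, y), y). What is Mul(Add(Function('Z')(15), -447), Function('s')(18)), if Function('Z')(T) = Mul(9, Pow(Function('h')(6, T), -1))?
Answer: Rational(-2025648, 7) ≈ -2.8938e+5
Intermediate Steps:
Function('s')(y) = Mul(2, Pow(y, 2)) (Function('s')(y) = Mul(Mul(2, y), y) = Mul(2, Pow(y, 2)))
Function('Z')(T) = Mul(9, Pow(Add(6, T), -1))
Mul(Add(Function('Z')(15), -447), Function('s')(18)) = Mul(Add(Mul(9, Pow(Add(6, 15), -1)), -447), Mul(2, Pow(18, 2))) = Mul(Add(Mul(9, Pow(21, -1)), -447), Mul(2, 324)) = Mul(Add(Mul(9, Rational(1, 21)), -447), 648) = Mul(Add(Rational(3, 7), -447), 648) = Mul(Rational(-3126, 7), 648) = Rational(-2025648, 7)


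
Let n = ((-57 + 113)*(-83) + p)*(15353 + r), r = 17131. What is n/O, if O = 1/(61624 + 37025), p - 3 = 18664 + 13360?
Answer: 87736391981964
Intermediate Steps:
p = 32027 (p = 3 + (18664 + 13360) = 3 + 32024 = 32027)
n = 889379436 (n = ((-57 + 113)*(-83) + 32027)*(15353 + 17131) = (56*(-83) + 32027)*32484 = (-4648 + 32027)*32484 = 27379*32484 = 889379436)
O = 1/98649 ≈ 1.0137e-5
n/O = 889379436/(1/98649) = 889379436*98649 = 87736391981964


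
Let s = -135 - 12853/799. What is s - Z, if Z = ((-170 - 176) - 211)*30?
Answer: 13230572/799 ≈ 16559.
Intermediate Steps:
Z = -16710 (Z = (-346 - 211)*30 = -557*30 = -16710)
s = -120718/799 (s = -135 - 12853/799 = -120718/799 ≈ -151.09)
s - Z = -120718/799 - 1*(-16710) = -120718/799 + 16710 = 13230572/799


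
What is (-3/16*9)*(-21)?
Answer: 567/16 ≈ 35.438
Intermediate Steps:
(-3/16*9)*(-21) = (-3*1/16*9)*(-21) = -3/16*9*(-21) = -27/16*(-21) = 567/16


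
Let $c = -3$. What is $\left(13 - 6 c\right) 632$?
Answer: $19592$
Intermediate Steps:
$\left(13 - 6 c\right) 632 = \left(13 - -18\right) 632 = \left(13 + 18\right) 632 = 31 \cdot 632 = 19592$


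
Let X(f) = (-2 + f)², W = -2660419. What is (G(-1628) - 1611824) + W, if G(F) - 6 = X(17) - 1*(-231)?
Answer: -4271781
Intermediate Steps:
G(F) = 462 (G(F) = 6 + ((-2 + 17)² - 1*(-231)) = 6 + (15² + 231) = 6 + (225 + 231) = 6 + 456 = 462)
(G(-1628) - 1611824) + W = (462 - 1611824) - 2660419 = -1611362 - 2660419 = -4271781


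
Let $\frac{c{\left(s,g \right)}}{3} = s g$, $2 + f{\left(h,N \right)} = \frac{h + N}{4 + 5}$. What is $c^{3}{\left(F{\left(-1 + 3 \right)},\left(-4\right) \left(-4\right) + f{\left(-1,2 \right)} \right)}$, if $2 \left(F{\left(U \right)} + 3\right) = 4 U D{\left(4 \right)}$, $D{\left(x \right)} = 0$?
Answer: $-2048383$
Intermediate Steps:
$f{\left(h,N \right)} = -2 + \frac{N}{9} + \frac{h}{9}$ ($f{\left(h,N \right)} = -2 + \frac{h + N}{4 + 5} = -2 + \frac{N + h}{9} = -2 + \left(N + h\right) \frac{1}{9} = -2 + \left(\frac{N}{9} + \frac{h}{9}\right) = -2 + \frac{N}{9} + \frac{h}{9}$)
$F{\left(U \right)} = -3$ ($F{\left(U \right)} = -3 + \frac{4 U 0}{2} = -3 + \frac{1}{2} \cdot 0 = -3 + 0 = -3$)
$c{\left(s,g \right)} = 3 g s$ ($c{\left(s,g \right)} = 3 s g = 3 g s$)
$c^{3}{\left(F{\left(-1 + 3 \right)},\left(-4\right) \left(-4\right) + f{\left(-1,2 \right)} \right)} = \left(3 \left(\left(-4\right) \left(-4\right) + \left(-2 + \frac{1}{9} \cdot 2 + \frac{1}{9} \left(-1\right)\right)\right) \left(-3\right)\right)^{3} = \left(3 \left(16 - \frac{17}{9}\right) \left(-3\right)\right)^{3} = \left(3 \cdot \frac{127}{9} \left(-3\right)\right)^{3} = \left(-127\right)^{3} = -2048383$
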